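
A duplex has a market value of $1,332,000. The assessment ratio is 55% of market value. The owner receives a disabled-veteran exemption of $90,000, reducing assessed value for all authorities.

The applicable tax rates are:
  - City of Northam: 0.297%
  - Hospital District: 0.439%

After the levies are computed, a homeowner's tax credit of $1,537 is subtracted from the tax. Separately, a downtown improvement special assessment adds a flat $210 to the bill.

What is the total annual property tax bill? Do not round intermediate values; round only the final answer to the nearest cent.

Assessed value = $1,332,000 × 0.55 = $732,600
Taxable value = $732,600 − $90,000 = $642,600
City of Northam: $642,600 × 0.00297 = $1,908.522
Hospital District: $642,600 × 0.00439 = $2,821.014
Levies subtotal = $4,729.536
After credit = $4,729.536 − $1,537 = $3,192.536
Total = $3,192.536 + $210 = $3,402.536

$3,402.54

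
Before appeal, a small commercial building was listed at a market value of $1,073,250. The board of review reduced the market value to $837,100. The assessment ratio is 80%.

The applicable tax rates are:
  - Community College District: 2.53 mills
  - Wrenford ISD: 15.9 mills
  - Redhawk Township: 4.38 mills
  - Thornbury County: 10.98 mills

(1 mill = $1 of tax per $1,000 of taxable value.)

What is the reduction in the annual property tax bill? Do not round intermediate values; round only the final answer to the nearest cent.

Old assessed value = $1,073,250 × 0.8 = $858,600
New assessed value = $837,100 × 0.8 = $669,680
Combined rate = 0.00253 + 0.0159 + 0.00438 + 0.01098 = 0.03379
Old tax = $858,600 × 0.03379 = $29,012.094
New tax = $669,680 × 0.03379 = $22,628.4872
Reduction = $29,012.094 − $22,628.4872 = $6,383.6068

$6,383.61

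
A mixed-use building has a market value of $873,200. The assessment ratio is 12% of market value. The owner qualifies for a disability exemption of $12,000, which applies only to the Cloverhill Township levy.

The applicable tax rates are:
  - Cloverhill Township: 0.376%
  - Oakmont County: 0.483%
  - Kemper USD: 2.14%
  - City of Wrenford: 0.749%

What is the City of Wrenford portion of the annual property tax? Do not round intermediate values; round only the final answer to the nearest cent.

Assessed value = $873,200 × 0.12 = $104,784
City of Wrenford taxable value = $104,784 (exemption does not apply)
City of Wrenford levy = $104,784 × 0.00749 = $784.83216

$784.83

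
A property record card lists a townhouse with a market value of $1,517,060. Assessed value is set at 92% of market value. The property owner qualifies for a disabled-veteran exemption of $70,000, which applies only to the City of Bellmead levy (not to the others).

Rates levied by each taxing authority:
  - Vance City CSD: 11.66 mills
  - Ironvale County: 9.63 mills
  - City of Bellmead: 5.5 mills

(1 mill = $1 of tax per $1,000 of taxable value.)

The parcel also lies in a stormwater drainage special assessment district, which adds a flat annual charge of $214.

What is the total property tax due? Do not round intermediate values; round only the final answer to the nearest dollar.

Assessed value = $1,517,060 × 0.92 = $1,395,695.2
Vance City CSD: $1,395,695.2 × 0.01166 = $16,273.806032
Ironvale County: $1,395,695.2 × 0.00963 = $13,440.544776
City of Bellmead: ($1,395,695.2 − $70,000) × 0.0055 = $1,325,695.2 × 0.0055 = $7,291.3236
Levies subtotal = $37,005.674408
Total = $37,005.674408 + $214 = $37,219.674408

$37,220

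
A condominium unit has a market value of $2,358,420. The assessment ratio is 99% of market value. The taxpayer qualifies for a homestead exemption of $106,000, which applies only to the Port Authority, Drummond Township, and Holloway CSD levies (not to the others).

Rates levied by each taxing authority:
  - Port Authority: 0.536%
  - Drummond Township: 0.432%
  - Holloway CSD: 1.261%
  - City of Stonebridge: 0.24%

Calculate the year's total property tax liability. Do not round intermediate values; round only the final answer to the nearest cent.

Assessed value = $2,358,420 × 0.99 = $2,334,835.8
Port Authority: ($2,334,835.8 − $106,000) × 0.00536 = $2,228,835.8 × 0.00536 = $11,946.559888
Drummond Township: ($2,334,835.8 − $106,000) × 0.00432 = $2,228,835.8 × 0.00432 = $9,628.570656
Holloway CSD: ($2,334,835.8 − $106,000) × 0.01261 = $2,228,835.8 × 0.01261 = $28,105.619438
City of Stonebridge: $2,334,835.8 × 0.0024 = $5,603.60592
Total = $55,284.355902

$55,284.36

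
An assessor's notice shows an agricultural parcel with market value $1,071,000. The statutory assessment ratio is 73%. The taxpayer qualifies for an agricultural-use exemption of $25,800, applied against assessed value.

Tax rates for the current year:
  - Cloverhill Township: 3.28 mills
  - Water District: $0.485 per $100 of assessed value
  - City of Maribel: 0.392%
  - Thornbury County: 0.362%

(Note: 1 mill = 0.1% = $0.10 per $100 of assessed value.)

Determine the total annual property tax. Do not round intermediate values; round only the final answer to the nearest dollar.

$11,847

Assessed value = $1,071,000 × 0.73 = $781,830
Taxable value = $781,830 − $25,800 = $756,030
Cloverhill Township: $756,030 × 0.00328 = $2,479.7784
Water District: $756,030 × 0.00485 = $3,666.7455
City of Maribel: $756,030 × 0.00392 = $2,963.6376
Thornbury County: $756,030 × 0.00362 = $2,736.8286
Total = $11,846.9901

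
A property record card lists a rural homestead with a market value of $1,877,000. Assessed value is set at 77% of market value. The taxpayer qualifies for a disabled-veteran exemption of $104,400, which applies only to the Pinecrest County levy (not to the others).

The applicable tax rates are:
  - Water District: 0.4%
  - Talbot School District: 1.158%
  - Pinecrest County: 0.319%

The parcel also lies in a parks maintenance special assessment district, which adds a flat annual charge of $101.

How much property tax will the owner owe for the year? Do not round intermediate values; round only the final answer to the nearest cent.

$26,896.06

Assessed value = $1,877,000 × 0.77 = $1,445,290
Water District: $1,445,290 × 0.004 = $5,781.16
Talbot School District: $1,445,290 × 0.01158 = $16,736.4582
Pinecrest County: ($1,445,290 − $104,400) × 0.00319 = $1,340,890 × 0.00319 = $4,277.4391
Levies subtotal = $26,795.0573
Total = $26,795.0573 + $101 = $26,896.0573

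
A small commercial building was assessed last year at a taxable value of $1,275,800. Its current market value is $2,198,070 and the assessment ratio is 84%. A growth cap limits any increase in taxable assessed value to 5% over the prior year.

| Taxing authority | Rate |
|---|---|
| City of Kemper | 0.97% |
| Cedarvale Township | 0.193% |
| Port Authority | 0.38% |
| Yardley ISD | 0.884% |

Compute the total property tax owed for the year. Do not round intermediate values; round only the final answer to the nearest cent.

$32,511.85

Uncapped assessed value = $2,198,070 × 0.84 = $1,846,378.8
Cap limit = $1,275,800 × 1.05 = $1,339,590
Taxable assessed value = min($1,846,378.8, $1,339,590) = $1,339,590 (cap binds)
City of Kemper: $1,339,590 × 0.0097 = $12,994.023
Cedarvale Township: $1,339,590 × 0.00193 = $2,585.4087
Port Authority: $1,339,590 × 0.0038 = $5,090.442
Yardley ISD: $1,339,590 × 0.00884 = $11,841.9756
Total = $32,511.8493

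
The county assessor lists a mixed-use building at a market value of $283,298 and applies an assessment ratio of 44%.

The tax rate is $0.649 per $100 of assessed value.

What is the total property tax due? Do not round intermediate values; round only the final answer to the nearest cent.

$808.99

Assessed value = $283,298 × 0.44 = $124,651.12
Tax = $124,651.12 × 0.00649 = $808.9857688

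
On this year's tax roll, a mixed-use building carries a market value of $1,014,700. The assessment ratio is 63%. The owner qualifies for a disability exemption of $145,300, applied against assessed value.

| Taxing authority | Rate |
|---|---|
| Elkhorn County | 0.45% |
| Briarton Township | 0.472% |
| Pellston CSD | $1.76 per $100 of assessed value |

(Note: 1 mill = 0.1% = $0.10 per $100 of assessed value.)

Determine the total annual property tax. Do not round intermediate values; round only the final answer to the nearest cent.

$13,248.03

Assessed value = $1,014,700 × 0.63 = $639,261
Taxable value = $639,261 − $145,300 = $493,961
Elkhorn County: $493,961 × 0.0045 = $2,222.8245
Briarton Township: $493,961 × 0.00472 = $2,331.49592
Pellston CSD: $493,961 × 0.0176 = $8,693.7136
Total = $13,248.03402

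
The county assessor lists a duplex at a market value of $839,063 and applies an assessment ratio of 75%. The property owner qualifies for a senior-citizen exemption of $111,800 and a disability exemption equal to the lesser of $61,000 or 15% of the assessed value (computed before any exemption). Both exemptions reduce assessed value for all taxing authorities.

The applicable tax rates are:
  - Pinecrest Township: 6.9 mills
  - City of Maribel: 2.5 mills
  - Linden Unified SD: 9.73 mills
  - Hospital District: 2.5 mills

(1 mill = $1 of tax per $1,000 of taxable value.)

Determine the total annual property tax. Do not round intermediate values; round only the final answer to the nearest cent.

Assessed value = $839,063 × 0.75 = $629,297.25
Disability exemption = min($61,000, 15% × $629,297.25) = min($61,000, $94,394.5875) = $61,000 (dollar cap binds)
Taxable value = $629,297.25 − $111,800 − $61,000 = $456,497.25
Pinecrest Township: $456,497.25 × 0.0069 = $3,149.831025
City of Maribel: $456,497.25 × 0.0025 = $1,141.243125
Linden Unified SD: $456,497.25 × 0.00973 = $4,441.7182425
Hospital District: $456,497.25 × 0.0025 = $1,141.243125
Total = $9,874.0355175

$9,874.04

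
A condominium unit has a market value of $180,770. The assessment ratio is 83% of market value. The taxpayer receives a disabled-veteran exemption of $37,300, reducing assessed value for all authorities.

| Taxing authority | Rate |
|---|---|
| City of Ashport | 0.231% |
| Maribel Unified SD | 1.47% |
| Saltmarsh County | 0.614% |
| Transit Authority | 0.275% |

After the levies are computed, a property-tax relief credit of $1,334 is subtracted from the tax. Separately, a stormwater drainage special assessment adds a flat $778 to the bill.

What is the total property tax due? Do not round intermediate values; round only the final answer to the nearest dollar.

$2,364

Assessed value = $180,770 × 0.83 = $150,039.1
Taxable value = $150,039.1 − $37,300 = $112,739.1
City of Ashport: $112,739.1 × 0.00231 = $260.427321
Maribel Unified SD: $112,739.1 × 0.0147 = $1,657.26477
Saltmarsh County: $112,739.1 × 0.00614 = $692.218074
Transit Authority: $112,739.1 × 0.00275 = $310.032525
Levies subtotal = $2,919.94269
After credit = $2,919.94269 − $1,334 = $1,585.94269
Total = $1,585.94269 + $778 = $2,363.94269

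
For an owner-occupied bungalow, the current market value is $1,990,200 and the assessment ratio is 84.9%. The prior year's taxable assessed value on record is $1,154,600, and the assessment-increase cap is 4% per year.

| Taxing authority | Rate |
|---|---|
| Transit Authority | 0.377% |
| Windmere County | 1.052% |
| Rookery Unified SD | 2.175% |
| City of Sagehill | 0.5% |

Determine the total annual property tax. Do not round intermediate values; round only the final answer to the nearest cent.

$49,280.18

Uncapped assessed value = $1,990,200 × 0.849 = $1,689,679.8
Cap limit = $1,154,600 × 1.04 = $1,200,784
Taxable assessed value = min($1,689,679.8, $1,200,784) = $1,200,784 (cap binds)
Transit Authority: $1,200,784 × 0.00377 = $4,526.95568
Windmere County: $1,200,784 × 0.01052 = $12,632.24768
Rookery Unified SD: $1,200,784 × 0.02175 = $26,117.052
City of Sagehill: $1,200,784 × 0.005 = $6,003.92
Total = $49,280.17536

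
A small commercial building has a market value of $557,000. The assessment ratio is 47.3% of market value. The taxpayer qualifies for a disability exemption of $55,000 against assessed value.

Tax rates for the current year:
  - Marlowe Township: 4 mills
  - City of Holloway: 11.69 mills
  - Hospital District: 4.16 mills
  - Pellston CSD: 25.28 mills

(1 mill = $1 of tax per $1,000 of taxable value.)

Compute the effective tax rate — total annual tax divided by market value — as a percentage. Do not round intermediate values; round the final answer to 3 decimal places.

1.689%

Assessed value = $557,000 × 0.473 = $263,461
Taxable value = $263,461 − $55,000 = $208,461
Marlowe Township: $208,461 × 0.004 = $833.844
City of Holloway: $208,461 × 0.01169 = $2,436.90909
Hospital District: $208,461 × 0.00416 = $867.19776
Pellston CSD: $208,461 × 0.02528 = $5,269.89408
Total tax = $9,407.84493
Effective rate = $9,407.84493 ÷ $557,000 = 1.689% of market value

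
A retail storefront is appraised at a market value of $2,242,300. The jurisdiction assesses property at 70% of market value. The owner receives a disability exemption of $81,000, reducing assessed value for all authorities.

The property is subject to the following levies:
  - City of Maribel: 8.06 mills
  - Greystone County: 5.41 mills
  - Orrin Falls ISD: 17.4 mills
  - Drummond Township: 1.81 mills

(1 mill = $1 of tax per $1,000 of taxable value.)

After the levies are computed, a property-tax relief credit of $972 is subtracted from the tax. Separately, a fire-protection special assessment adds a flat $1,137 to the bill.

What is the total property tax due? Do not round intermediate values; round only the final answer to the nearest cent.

Assessed value = $2,242,300 × 0.7 = $1,569,610
Taxable value = $1,569,610 − $81,000 = $1,488,610
City of Maribel: $1,488,610 × 0.00806 = $11,998.1966
Greystone County: $1,488,610 × 0.00541 = $8,053.3801
Orrin Falls ISD: $1,488,610 × 0.0174 = $25,901.814
Drummond Township: $1,488,610 × 0.00181 = $2,694.3841
Levies subtotal = $48,647.7748
After credit = $48,647.7748 − $972 = $47,675.7748
Total = $47,675.7748 + $1,137 = $48,812.7748

$48,812.77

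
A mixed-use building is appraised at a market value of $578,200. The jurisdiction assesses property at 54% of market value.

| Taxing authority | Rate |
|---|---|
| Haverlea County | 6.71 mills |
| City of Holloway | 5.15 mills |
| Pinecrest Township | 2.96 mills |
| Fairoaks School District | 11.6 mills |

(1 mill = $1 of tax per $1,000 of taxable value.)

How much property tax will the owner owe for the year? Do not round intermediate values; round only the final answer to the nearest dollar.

Assessed value = $578,200 × 0.54 = $312,228
Haverlea County: $312,228 × 0.00671 = $2,095.04988
City of Holloway: $312,228 × 0.00515 = $1,607.9742
Pinecrest Township: $312,228 × 0.00296 = $924.19488
Fairoaks School District: $312,228 × 0.0116 = $3,621.8448
Total = $2,095.04988 + $1,607.9742 + $924.19488 + $3,621.8448 = $8,249.06376

$8,249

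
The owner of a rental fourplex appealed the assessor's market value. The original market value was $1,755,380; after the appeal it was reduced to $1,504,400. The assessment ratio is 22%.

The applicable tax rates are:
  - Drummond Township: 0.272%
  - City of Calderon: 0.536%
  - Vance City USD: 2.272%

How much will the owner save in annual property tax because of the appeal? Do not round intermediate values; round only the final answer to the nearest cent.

$1,700.64

Old assessed value = $1,755,380 × 0.22 = $386,183.6
New assessed value = $1,504,400 × 0.22 = $330,968
Combined rate = 0.00272 + 0.00536 + 0.02272 = 0.0308
Old tax = $386,183.6 × 0.0308 = $11,894.45488
New tax = $330,968 × 0.0308 = $10,193.8144
Reduction = $11,894.45488 − $10,193.8144 = $1,700.64048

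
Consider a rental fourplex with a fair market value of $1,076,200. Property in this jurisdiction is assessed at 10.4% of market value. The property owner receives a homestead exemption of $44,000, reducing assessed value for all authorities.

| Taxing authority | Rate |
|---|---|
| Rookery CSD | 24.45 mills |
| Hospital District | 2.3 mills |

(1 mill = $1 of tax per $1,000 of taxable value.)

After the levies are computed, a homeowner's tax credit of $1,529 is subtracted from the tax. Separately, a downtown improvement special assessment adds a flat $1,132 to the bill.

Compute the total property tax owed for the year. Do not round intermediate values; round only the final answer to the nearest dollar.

Assessed value = $1,076,200 × 0.104 = $111,924.8
Taxable value = $111,924.8 − $44,000 = $67,924.8
Rookery CSD: $67,924.8 × 0.02445 = $1,660.76136
Hospital District: $67,924.8 × 0.0023 = $156.22704
Levies subtotal = $1,816.9884
After credit = $1,816.9884 − $1,529 = $287.9884
Total = $287.9884 + $1,132 = $1,419.9884

$1,420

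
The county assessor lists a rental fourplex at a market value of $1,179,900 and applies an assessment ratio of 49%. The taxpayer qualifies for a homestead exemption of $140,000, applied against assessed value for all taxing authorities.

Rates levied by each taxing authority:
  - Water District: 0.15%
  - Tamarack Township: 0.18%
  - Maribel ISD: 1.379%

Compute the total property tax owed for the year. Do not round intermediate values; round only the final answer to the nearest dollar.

Assessed value = $1,179,900 × 0.49 = $578,151
Taxable value = $578,151 − $140,000 = $438,151
Water District: $438,151 × 0.0015 = $657.2265
Tamarack Township: $438,151 × 0.0018 = $788.6718
Maribel ISD: $438,151 × 0.01379 = $6,042.10229
Total = $657.2265 + $788.6718 + $6,042.10229 = $7,488.00059

$7,488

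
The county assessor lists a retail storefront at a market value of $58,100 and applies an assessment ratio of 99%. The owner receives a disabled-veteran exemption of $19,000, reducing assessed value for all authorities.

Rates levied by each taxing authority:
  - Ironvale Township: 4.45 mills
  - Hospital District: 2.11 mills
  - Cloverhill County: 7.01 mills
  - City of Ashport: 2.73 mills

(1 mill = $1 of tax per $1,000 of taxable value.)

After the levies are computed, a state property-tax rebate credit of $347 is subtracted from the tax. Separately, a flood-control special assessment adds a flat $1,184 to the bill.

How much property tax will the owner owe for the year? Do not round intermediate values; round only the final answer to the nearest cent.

$1,464.86

Assessed value = $58,100 × 0.99 = $57,519
Taxable value = $57,519 − $19,000 = $38,519
Ironvale Township: $38,519 × 0.00445 = $171.40955
Hospital District: $38,519 × 0.00211 = $81.27509
Cloverhill County: $38,519 × 0.00701 = $270.01819
City of Ashport: $38,519 × 0.00273 = $105.15687
Levies subtotal = $627.8597
After credit = $627.8597 − $347 = $280.8597
Total = $280.8597 + $1,184 = $1,464.8597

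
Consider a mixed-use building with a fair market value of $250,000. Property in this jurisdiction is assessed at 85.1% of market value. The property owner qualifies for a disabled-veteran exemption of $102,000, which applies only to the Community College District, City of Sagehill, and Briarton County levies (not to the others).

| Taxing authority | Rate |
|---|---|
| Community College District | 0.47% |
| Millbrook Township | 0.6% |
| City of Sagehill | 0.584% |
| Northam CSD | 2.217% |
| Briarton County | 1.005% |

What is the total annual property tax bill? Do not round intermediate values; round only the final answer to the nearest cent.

$8,273.51

Assessed value = $250,000 × 0.851 = $212,750
Community College District: ($212,750 − $102,000) × 0.0047 = $110,750 × 0.0047 = $520.525
Millbrook Township: $212,750 × 0.006 = $1,276.5
City of Sagehill: ($212,750 − $102,000) × 0.00584 = $110,750 × 0.00584 = $646.78
Northam CSD: $212,750 × 0.02217 = $4,716.6675
Briarton County: ($212,750 − $102,000) × 0.01005 = $110,750 × 0.01005 = $1,113.0375
Total = $8,273.51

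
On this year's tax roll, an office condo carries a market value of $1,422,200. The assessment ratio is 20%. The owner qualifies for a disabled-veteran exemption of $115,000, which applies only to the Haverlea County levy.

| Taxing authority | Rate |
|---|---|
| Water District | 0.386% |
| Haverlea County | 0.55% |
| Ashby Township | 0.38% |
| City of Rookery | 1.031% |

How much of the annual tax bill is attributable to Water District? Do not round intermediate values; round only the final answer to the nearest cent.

$1,097.94

Assessed value = $1,422,200 × 0.2 = $284,440
Water District taxable value = $284,440 (exemption does not apply)
Water District levy = $284,440 × 0.00386 = $1,097.9384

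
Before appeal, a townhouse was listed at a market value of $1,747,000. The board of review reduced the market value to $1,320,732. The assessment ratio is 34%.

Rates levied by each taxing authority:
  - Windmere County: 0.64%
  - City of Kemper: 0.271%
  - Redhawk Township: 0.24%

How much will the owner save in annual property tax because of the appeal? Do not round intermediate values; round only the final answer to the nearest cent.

$1,668.16

Old assessed value = $1,747,000 × 0.34 = $593,980
New assessed value = $1,320,732 × 0.34 = $449,048.88
Combined rate = 0.0064 + 0.00271 + 0.0024 = 0.01151
Old tax = $593,980 × 0.01151 = $6,836.7098
New tax = $449,048.88 × 0.01151 = $5,168.5526088
Reduction = $6,836.7098 − $5,168.5526088 = $1,668.1571912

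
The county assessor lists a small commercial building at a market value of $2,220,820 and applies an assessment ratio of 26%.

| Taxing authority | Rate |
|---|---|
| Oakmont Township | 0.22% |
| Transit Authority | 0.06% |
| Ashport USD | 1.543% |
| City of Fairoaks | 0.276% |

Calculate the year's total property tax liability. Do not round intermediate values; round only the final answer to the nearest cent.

$12,119.90

Assessed value = $2,220,820 × 0.26 = $577,413.2
Oakmont Township: $577,413.2 × 0.0022 = $1,270.30904
Transit Authority: $577,413.2 × 0.0006 = $346.44792
Ashport USD: $577,413.2 × 0.01543 = $8,909.485676
City of Fairoaks: $577,413.2 × 0.00276 = $1,593.660432
Total = $1,270.30904 + $346.44792 + $8,909.485676 + $1,593.660432 = $12,119.903068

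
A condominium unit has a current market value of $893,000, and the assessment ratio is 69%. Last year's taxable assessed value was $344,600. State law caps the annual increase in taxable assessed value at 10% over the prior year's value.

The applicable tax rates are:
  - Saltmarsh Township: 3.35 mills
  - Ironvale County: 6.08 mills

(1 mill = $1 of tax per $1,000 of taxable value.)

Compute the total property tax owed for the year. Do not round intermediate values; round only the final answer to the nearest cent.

Uncapped assessed value = $893,000 × 0.69 = $616,170
Cap limit = $344,600 × 1.1 = $379,060
Taxable assessed value = min($616,170, $379,060) = $379,060 (cap binds)
Saltmarsh Township: $379,060 × 0.00335 = $1,269.851
Ironvale County: $379,060 × 0.00608 = $2,304.6848
Total = $3,574.5358

$3,574.54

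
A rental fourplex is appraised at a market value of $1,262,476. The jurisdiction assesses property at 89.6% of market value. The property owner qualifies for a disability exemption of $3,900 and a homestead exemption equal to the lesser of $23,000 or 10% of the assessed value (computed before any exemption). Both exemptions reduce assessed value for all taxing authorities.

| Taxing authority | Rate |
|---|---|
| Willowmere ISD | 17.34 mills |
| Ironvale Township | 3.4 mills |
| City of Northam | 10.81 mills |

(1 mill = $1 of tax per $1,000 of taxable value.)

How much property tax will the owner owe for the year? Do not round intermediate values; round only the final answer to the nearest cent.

Assessed value = $1,262,476 × 0.896 = $1,131,178.496
Homestead exemption = min($23,000, 10% × $1,131,178.496) = min($23,000, $113,117.8496) = $23,000 (dollar cap binds)
Taxable value = $1,131,178.496 − $3,900 − $23,000 = $1,104,278.496
Willowmere ISD: $1,104,278.496 × 0.01734 = $19,148.18912064
Ironvale Township: $1,104,278.496 × 0.0034 = $3,754.5468864
City of Northam: $1,104,278.496 × 0.01081 = $11,937.25054176
Total = $34,839.9865488

$34,839.99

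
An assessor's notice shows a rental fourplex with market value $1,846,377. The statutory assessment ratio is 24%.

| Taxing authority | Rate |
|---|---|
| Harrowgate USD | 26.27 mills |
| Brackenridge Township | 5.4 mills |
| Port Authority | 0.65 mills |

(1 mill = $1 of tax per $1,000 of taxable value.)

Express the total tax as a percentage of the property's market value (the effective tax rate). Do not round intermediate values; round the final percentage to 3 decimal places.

0.776%

Assessed value = $1,846,377 × 0.24 = $443,130.48
Harrowgate USD: $443,130.48 × 0.02627 = $11,641.0377096
Brackenridge Township: $443,130.48 × 0.0054 = $2,392.904592
Port Authority: $443,130.48 × 0.00065 = $288.034812
Total tax = $14,321.9771136
Effective rate = $14,321.9771136 ÷ $1,846,377 = 0.776% of market value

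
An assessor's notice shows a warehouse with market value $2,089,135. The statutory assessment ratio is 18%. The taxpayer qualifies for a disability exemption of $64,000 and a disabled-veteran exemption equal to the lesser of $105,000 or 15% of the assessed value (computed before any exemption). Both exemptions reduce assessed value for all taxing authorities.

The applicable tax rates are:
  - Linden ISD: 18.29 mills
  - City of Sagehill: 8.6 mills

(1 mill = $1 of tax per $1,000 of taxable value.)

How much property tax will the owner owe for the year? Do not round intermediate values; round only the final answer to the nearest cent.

Assessed value = $2,089,135 × 0.18 = $376,044.3
Disabled-veteran exemption = min($105,000, 15% × $376,044.3) = min($105,000, $56,406.645) = $56,406.645 (percentage binds)
Taxable value = $376,044.3 − $64,000 − $56,406.645 = $255,637.655
Linden ISD: $255,637.655 × 0.01829 = $4,675.61270995
City of Sagehill: $255,637.655 × 0.0086 = $2,198.483833
Total = $6,874.09654295

$6,874.10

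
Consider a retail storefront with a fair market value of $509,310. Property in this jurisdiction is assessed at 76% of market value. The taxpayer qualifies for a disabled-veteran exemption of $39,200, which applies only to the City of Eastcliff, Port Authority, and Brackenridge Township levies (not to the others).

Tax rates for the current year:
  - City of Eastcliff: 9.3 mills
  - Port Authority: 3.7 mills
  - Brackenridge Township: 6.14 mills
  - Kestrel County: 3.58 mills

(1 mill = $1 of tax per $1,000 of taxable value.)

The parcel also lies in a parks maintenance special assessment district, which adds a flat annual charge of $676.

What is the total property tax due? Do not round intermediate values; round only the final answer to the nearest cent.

$8,720.07

Assessed value = $509,310 × 0.76 = $387,075.6
City of Eastcliff: ($387,075.6 − $39,200) × 0.0093 = $347,875.6 × 0.0093 = $3,235.24308
Port Authority: ($387,075.6 − $39,200) × 0.0037 = $347,875.6 × 0.0037 = $1,287.13972
Brackenridge Township: ($387,075.6 − $39,200) × 0.00614 = $347,875.6 × 0.00614 = $2,135.956184
Kestrel County: $387,075.6 × 0.00358 = $1,385.730648
Levies subtotal = $8,044.069632
Total = $8,044.069632 + $676 = $8,720.069632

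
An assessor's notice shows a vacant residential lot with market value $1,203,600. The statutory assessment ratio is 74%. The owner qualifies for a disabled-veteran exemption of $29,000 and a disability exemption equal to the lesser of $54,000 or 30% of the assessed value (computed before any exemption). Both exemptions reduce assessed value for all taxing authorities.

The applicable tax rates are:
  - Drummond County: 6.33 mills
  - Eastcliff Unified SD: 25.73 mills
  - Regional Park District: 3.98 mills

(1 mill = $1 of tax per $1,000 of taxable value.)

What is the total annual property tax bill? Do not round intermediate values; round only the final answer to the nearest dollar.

Assessed value = $1,203,600 × 0.74 = $890,664
Disability exemption = min($54,000, 30% × $890,664) = min($54,000, $267,199.2) = $54,000 (dollar cap binds)
Taxable value = $890,664 − $29,000 − $54,000 = $807,664
Drummond County: $807,664 × 0.00633 = $5,112.51312
Eastcliff Unified SD: $807,664 × 0.02573 = $20,781.19472
Regional Park District: $807,664 × 0.00398 = $3,214.50272
Total = $29,108.21056

$29,108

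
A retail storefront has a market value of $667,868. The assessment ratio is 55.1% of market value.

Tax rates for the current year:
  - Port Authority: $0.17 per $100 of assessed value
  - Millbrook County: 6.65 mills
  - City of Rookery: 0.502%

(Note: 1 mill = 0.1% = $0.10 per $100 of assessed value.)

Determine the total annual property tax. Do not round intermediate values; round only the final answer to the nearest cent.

Assessed value = $667,868 × 0.551 = $367,995.268
Port Authority: $367,995.268 × 0.0017 = $625.5919556
Millbrook County: $367,995.268 × 0.00665 = $2,447.1685322
City of Rookery: $367,995.268 × 0.00502 = $1,847.33624536
Total = $4,920.09673316

$4,920.10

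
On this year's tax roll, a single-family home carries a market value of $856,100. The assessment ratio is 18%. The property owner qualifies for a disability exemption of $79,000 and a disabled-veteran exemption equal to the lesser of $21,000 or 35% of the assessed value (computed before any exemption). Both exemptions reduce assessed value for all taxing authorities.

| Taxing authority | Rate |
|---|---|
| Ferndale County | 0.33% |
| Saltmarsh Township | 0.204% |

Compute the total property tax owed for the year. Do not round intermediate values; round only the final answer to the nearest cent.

Assessed value = $856,100 × 0.18 = $154,098
Disabled-veteran exemption = min($21,000, 35% × $154,098) = min($21,000, $53,934.3) = $21,000 (dollar cap binds)
Taxable value = $154,098 − $79,000 − $21,000 = $54,098
Ferndale County: $54,098 × 0.0033 = $178.5234
Saltmarsh Township: $54,098 × 0.00204 = $110.35992
Total = $288.88332

$288.88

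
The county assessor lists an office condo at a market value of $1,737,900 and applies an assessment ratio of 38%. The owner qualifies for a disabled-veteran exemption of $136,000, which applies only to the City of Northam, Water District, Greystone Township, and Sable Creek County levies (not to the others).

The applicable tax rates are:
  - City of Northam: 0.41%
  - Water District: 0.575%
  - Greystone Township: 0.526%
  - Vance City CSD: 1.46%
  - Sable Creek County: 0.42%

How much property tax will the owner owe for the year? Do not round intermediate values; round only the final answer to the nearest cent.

$19,768.07

Assessed value = $1,737,900 × 0.38 = $660,402
City of Northam: ($660,402 − $136,000) × 0.0041 = $524,402 × 0.0041 = $2,150.0482
Water District: ($660,402 − $136,000) × 0.00575 = $524,402 × 0.00575 = $3,015.3115
Greystone Township: ($660,402 − $136,000) × 0.00526 = $524,402 × 0.00526 = $2,758.35452
Vance City CSD: $660,402 × 0.0146 = $9,641.8692
Sable Creek County: ($660,402 − $136,000) × 0.0042 = $524,402 × 0.0042 = $2,202.4884
Total = $19,768.07182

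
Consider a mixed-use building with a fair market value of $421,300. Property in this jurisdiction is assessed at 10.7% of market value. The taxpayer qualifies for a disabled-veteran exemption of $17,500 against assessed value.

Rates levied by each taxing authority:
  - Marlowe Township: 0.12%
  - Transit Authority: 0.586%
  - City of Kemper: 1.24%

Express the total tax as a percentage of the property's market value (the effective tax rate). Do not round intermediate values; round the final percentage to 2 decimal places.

Assessed value = $421,300 × 0.107 = $45,079.1
Taxable value = $45,079.1 − $17,500 = $27,579.1
Marlowe Township: $27,579.1 × 0.0012 = $33.09492
Transit Authority: $27,579.1 × 0.00586 = $161.613526
City of Kemper: $27,579.1 × 0.0124 = $341.98084
Total tax = $536.689286
Effective rate = $536.689286 ÷ $421,300 = 0.13% of market value

0.13%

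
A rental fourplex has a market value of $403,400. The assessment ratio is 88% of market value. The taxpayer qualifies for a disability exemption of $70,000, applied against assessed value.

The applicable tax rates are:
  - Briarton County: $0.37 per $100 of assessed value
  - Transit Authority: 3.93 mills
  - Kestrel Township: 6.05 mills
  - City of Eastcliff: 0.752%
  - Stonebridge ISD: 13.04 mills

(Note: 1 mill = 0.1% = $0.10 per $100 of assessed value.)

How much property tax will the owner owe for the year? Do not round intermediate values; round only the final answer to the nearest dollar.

$9,758

Assessed value = $403,400 × 0.88 = $354,992
Taxable value = $354,992 − $70,000 = $284,992
Briarton County: $284,992 × 0.0037 = $1,054.4704
Transit Authority: $284,992 × 0.00393 = $1,120.01856
Kestrel Township: $284,992 × 0.00605 = $1,724.2016
City of Eastcliff: $284,992 × 0.00752 = $2,143.13984
Stonebridge ISD: $284,992 × 0.01304 = $3,716.29568
Total = $9,758.12608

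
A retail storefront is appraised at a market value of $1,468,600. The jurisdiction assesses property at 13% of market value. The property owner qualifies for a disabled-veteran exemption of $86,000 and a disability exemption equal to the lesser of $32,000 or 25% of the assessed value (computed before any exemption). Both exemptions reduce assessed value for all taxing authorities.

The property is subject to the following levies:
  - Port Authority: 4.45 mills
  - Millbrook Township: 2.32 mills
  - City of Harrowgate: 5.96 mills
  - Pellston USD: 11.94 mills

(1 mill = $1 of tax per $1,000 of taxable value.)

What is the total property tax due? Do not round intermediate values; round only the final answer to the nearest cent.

Assessed value = $1,468,600 × 0.13 = $190,918
Disability exemption = min($32,000, 25% × $190,918) = min($32,000, $47,729.5) = $32,000 (dollar cap binds)
Taxable value = $190,918 − $86,000 − $32,000 = $72,918
Port Authority: $72,918 × 0.00445 = $324.4851
Millbrook Township: $72,918 × 0.00232 = $169.16976
City of Harrowgate: $72,918 × 0.00596 = $434.59128
Pellston USD: $72,918 × 0.01194 = $870.64092
Total = $1,798.88706

$1,798.89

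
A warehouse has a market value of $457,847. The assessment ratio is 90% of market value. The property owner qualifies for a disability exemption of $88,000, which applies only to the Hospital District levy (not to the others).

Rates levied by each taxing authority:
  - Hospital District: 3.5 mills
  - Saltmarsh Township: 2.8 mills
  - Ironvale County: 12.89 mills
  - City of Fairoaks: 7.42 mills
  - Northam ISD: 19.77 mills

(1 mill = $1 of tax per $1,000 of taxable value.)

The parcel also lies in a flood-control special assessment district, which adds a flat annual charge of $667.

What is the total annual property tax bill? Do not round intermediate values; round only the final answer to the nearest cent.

Assessed value = $457,847 × 0.9 = $412,062.3
Hospital District: ($412,062.3 − $88,000) × 0.0035 = $324,062.3 × 0.0035 = $1,134.21805
Saltmarsh Township: $412,062.3 × 0.0028 = $1,153.77444
Ironvale County: $412,062.3 × 0.01289 = $5,311.483047
City of Fairoaks: $412,062.3 × 0.00742 = $3,057.502266
Northam ISD: $412,062.3 × 0.01977 = $8,146.471671
Levies subtotal = $18,803.449474
Total = $18,803.449474 + $667 = $19,470.449474

$19,470.45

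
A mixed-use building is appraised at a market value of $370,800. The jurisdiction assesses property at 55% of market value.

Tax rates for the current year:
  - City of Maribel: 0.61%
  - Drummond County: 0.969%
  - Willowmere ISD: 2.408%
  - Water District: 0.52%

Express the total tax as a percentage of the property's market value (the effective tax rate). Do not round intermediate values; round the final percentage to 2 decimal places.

Assessed value = $370,800 × 0.55 = $203,940
City of Maribel: $203,940 × 0.0061 = $1,244.034
Drummond County: $203,940 × 0.00969 = $1,976.1786
Willowmere ISD: $203,940 × 0.02408 = $4,910.8752
Water District: $203,940 × 0.0052 = $1,060.488
Total tax = $9,191.5758
Effective rate = $9,191.5758 ÷ $370,800 = 2.48% of market value

2.48%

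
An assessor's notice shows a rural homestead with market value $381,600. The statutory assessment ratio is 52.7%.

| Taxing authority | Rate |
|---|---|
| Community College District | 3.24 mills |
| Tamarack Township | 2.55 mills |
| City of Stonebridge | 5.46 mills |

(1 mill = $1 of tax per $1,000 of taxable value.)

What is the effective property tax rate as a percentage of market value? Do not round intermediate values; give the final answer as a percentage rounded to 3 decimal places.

0.593%

Assessed value = $381,600 × 0.527 = $201,103.2
Community College District: $201,103.2 × 0.00324 = $651.574368
Tamarack Township: $201,103.2 × 0.00255 = $512.81316
City of Stonebridge: $201,103.2 × 0.00546 = $1,098.023472
Total tax = $2,262.411
Effective rate = $2,262.411 ÷ $381,600 = 0.593% of market value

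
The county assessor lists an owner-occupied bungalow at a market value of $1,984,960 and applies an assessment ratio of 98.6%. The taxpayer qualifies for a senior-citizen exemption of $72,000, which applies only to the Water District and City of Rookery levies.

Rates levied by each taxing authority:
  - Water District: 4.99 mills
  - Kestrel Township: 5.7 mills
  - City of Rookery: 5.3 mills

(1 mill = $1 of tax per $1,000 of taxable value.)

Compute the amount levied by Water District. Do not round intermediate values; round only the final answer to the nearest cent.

$9,407.00

Assessed value = $1,984,960 × 0.986 = $1,957,170.56
Water District taxable value = $1,957,170.56 − $72,000 = $1,885,170.56
Water District levy = $1,885,170.56 × 0.00499 = $9,407.0010944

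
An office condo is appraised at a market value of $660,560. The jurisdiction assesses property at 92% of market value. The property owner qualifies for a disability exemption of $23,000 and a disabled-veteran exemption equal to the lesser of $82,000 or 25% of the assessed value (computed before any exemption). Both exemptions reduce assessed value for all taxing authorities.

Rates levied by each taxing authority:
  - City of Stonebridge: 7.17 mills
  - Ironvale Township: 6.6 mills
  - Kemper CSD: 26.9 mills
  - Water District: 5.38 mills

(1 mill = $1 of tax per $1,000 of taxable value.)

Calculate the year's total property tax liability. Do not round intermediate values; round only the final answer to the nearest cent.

Assessed value = $660,560 × 0.92 = $607,715.2
Disabled-veteran exemption = min($82,000, 25% × $607,715.2) = min($82,000, $151,928.8) = $82,000 (dollar cap binds)
Taxable value = $607,715.2 − $23,000 − $82,000 = $502,715.2
City of Stonebridge: $502,715.2 × 0.00717 = $3,604.467984
Ironvale Township: $502,715.2 × 0.0066 = $3,317.92032
Kemper CSD: $502,715.2 × 0.0269 = $13,523.03888
Water District: $502,715.2 × 0.00538 = $2,704.607776
Total = $23,150.03496

$23,150.03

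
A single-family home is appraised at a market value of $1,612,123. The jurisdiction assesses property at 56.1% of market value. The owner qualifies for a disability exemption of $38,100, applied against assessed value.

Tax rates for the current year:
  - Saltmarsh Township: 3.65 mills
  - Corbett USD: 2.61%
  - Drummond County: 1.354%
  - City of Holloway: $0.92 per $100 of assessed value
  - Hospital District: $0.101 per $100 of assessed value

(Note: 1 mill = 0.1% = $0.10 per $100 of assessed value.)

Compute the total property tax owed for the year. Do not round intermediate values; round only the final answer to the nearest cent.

Assessed value = $1,612,123 × 0.561 = $904,401.003
Taxable value = $904,401.003 − $38,100 = $866,301.003
Saltmarsh Township: $866,301.003 × 0.00365 = $3,161.99866095
Corbett USD: $866,301.003 × 0.0261 = $22,610.4561783
Drummond County: $866,301.003 × 0.01354 = $11,729.71558062
City of Holloway: $866,301.003 × 0.0092 = $7,969.9692276
Hospital District: $866,301.003 × 0.00101 = $874.96401303
Total = $46,347.1036605

$46,347.10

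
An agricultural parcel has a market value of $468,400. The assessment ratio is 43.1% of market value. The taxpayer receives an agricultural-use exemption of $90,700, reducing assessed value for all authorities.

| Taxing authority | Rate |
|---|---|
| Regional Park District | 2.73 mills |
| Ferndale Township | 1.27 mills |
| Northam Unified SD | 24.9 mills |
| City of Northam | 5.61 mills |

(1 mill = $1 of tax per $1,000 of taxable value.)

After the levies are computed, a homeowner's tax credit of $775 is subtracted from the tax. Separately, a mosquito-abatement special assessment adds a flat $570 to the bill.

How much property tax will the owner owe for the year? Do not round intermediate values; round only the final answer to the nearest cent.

$3,631.84

Assessed value = $468,400 × 0.431 = $201,880.4
Taxable value = $201,880.4 − $90,700 = $111,180.4
Regional Park District: $111,180.4 × 0.00273 = $303.522492
Ferndale Township: $111,180.4 × 0.00127 = $141.199108
Northam Unified SD: $111,180.4 × 0.0249 = $2,768.39196
City of Northam: $111,180.4 × 0.00561 = $623.722044
Levies subtotal = $3,836.835604
After credit = $3,836.835604 − $775 = $3,061.835604
Total = $3,061.835604 + $570 = $3,631.835604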